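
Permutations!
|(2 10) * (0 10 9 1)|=|(0 10 2 9 1)|=5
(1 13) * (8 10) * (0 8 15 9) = (0 8 10 15 9)(1 13) = [8, 13, 2, 3, 4, 5, 6, 7, 10, 0, 15, 11, 12, 1, 14, 9]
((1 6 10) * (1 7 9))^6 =(1 6 10 7 9) =[0, 6, 2, 3, 4, 5, 10, 9, 8, 1, 7]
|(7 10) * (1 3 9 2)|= |(1 3 9 2)(7 10)|= 4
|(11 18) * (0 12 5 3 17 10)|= |(0 12 5 3 17 10)(11 18)|= 6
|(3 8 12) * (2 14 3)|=|(2 14 3 8 12)|=5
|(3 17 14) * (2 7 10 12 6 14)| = |(2 7 10 12 6 14 3 17)| = 8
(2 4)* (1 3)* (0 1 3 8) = (0 1 8)(2 4) = [1, 8, 4, 3, 2, 5, 6, 7, 0]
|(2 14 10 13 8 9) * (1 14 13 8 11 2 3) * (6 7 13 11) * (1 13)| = |(1 14 10 8 9 3 13 6 7)(2 11)| = 18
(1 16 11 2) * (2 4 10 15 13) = [0, 16, 1, 3, 10, 5, 6, 7, 8, 9, 15, 4, 12, 2, 14, 13, 11] = (1 16 11 4 10 15 13 2)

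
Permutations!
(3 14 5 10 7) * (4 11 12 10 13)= (3 14 5 13 4 11 12 10 7)= [0, 1, 2, 14, 11, 13, 6, 3, 8, 9, 7, 12, 10, 4, 5]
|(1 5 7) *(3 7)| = |(1 5 3 7)| = 4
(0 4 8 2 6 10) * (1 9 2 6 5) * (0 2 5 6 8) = (0 4)(1 9 5)(2 6 10) = [4, 9, 6, 3, 0, 1, 10, 7, 8, 5, 2]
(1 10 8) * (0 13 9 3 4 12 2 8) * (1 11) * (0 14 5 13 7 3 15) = (0 7 3 4 12 2 8 11 1 10 14 5 13 9 15) = [7, 10, 8, 4, 12, 13, 6, 3, 11, 15, 14, 1, 2, 9, 5, 0]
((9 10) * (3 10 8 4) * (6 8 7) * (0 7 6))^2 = (3 9 8)(4 10 6) = [0, 1, 2, 9, 10, 5, 4, 7, 3, 8, 6]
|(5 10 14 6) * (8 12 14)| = 6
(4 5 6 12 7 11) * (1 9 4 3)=(1 9 4 5 6 12 7 11 3)=[0, 9, 2, 1, 5, 6, 12, 11, 8, 4, 10, 3, 7]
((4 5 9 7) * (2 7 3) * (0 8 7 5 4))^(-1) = [7, 1, 3, 9, 4, 2, 6, 8, 0, 5] = (0 7 8)(2 3 9 5)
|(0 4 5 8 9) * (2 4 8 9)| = 6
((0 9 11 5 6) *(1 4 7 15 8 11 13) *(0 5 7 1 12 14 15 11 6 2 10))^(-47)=(0 5 15 13 10 6 14 9 2 8 12)(1 4)(7 11)=[5, 4, 8, 3, 1, 15, 14, 11, 12, 2, 6, 7, 0, 10, 9, 13]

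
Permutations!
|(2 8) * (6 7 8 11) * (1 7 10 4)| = 8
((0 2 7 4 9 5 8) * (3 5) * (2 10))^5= (0 9 10 3 2 5 7 8 4)= [9, 1, 5, 2, 0, 7, 6, 8, 4, 10, 3]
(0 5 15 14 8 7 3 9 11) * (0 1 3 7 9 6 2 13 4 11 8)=[5, 3, 13, 6, 11, 15, 2, 7, 9, 8, 10, 1, 12, 4, 0, 14]=(0 5 15 14)(1 3 6 2 13 4 11)(8 9)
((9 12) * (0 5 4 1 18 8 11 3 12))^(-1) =[9, 4, 2, 11, 5, 0, 6, 7, 18, 12, 10, 8, 3, 13, 14, 15, 16, 17, 1] =(0 9 12 3 11 8 18 1 4 5)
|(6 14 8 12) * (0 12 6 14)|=5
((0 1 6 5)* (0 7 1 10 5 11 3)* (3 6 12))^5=(0 12 7 10 3 1 5)(6 11)=[12, 5, 2, 1, 4, 0, 11, 10, 8, 9, 3, 6, 7]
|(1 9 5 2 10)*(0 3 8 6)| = 20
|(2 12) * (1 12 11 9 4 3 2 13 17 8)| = |(1 12 13 17 8)(2 11 9 4 3)| = 5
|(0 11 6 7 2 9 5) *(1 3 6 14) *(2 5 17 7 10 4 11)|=42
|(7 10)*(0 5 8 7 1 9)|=|(0 5 8 7 10 1 9)|=7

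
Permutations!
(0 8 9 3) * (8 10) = (0 10 8 9 3) = [10, 1, 2, 0, 4, 5, 6, 7, 9, 3, 8]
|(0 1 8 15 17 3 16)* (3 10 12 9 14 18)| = |(0 1 8 15 17 10 12 9 14 18 3 16)| = 12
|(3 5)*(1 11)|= 2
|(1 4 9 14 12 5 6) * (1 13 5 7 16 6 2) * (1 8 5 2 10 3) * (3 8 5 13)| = |(1 4 9 14 12 7 16 6 3)(2 5 10 8 13)| = 45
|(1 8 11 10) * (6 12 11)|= 6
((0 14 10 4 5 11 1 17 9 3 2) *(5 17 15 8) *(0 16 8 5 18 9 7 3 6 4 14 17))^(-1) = (0 4 6 9 18 8 16 2 3 7 17)(1 11 5 15)(10 14) = [4, 11, 3, 7, 6, 15, 9, 17, 16, 18, 14, 5, 12, 13, 10, 1, 2, 0, 8]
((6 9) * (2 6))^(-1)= [0, 1, 9, 3, 4, 5, 2, 7, 8, 6]= (2 9 6)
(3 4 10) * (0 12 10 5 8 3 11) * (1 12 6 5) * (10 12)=[6, 10, 2, 4, 1, 8, 5, 7, 3, 9, 11, 0, 12]=(12)(0 6 5 8 3 4 1 10 11)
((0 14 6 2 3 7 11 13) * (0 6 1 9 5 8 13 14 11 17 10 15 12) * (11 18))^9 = [6, 17, 11, 14, 4, 15, 18, 1, 12, 10, 5, 3, 13, 0, 7, 8, 16, 9, 2] = (0 6 18 2 11 3 14 7 1 17 9 10 5 15 8 12 13)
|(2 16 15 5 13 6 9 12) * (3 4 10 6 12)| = |(2 16 15 5 13 12)(3 4 10 6 9)| = 30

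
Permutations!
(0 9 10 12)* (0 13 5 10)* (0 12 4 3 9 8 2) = (0 8 2)(3 9 12 13 5 10 4) = [8, 1, 0, 9, 3, 10, 6, 7, 2, 12, 4, 11, 13, 5]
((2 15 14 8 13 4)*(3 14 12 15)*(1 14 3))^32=(15)(1 8 4)(2 14 13)=[0, 8, 14, 3, 1, 5, 6, 7, 4, 9, 10, 11, 12, 2, 13, 15]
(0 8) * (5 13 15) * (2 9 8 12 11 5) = (0 12 11 5 13 15 2 9 8) = [12, 1, 9, 3, 4, 13, 6, 7, 0, 8, 10, 5, 11, 15, 14, 2]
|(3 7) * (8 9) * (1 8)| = 6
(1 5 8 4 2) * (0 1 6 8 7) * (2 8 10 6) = [1, 5, 2, 3, 8, 7, 10, 0, 4, 9, 6] = (0 1 5 7)(4 8)(6 10)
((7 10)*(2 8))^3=[0, 1, 8, 3, 4, 5, 6, 10, 2, 9, 7]=(2 8)(7 10)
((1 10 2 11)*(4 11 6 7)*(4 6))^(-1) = (1 11 4 2 10)(6 7) = [0, 11, 10, 3, 2, 5, 7, 6, 8, 9, 1, 4]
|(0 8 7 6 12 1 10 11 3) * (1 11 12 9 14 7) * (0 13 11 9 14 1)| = 12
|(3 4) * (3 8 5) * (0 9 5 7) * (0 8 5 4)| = 10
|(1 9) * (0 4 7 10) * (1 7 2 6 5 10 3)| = |(0 4 2 6 5 10)(1 9 7 3)| = 12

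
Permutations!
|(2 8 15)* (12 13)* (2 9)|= 4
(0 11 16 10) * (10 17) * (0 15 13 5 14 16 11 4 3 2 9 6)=(0 4 3 2 9 6)(5 14 16 17 10 15 13)=[4, 1, 9, 2, 3, 14, 0, 7, 8, 6, 15, 11, 12, 5, 16, 13, 17, 10]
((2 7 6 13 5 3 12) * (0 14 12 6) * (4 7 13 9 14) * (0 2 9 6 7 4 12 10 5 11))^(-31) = (0 9 10 3 2 11 12 14 5 7 13) = [9, 1, 11, 2, 4, 7, 6, 13, 8, 10, 3, 12, 14, 0, 5]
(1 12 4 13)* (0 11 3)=(0 11 3)(1 12 4 13)=[11, 12, 2, 0, 13, 5, 6, 7, 8, 9, 10, 3, 4, 1]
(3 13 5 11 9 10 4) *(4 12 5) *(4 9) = [0, 1, 2, 13, 3, 11, 6, 7, 8, 10, 12, 4, 5, 9] = (3 13 9 10 12 5 11 4)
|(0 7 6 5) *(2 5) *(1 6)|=6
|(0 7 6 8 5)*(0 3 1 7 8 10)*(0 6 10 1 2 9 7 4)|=11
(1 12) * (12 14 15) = (1 14 15 12) = [0, 14, 2, 3, 4, 5, 6, 7, 8, 9, 10, 11, 1, 13, 15, 12]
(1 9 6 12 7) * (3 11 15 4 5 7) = (1 9 6 12 3 11 15 4 5 7) = [0, 9, 2, 11, 5, 7, 12, 1, 8, 6, 10, 15, 3, 13, 14, 4]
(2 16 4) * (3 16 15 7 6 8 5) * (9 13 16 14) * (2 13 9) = (2 15 7 6 8 5 3 14)(4 13 16) = [0, 1, 15, 14, 13, 3, 8, 6, 5, 9, 10, 11, 12, 16, 2, 7, 4]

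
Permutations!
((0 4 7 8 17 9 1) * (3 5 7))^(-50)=[7, 5, 2, 17, 8, 9, 6, 1, 0, 3, 10, 11, 12, 13, 14, 15, 16, 4]=(0 7 1 5 9 3 17 4 8)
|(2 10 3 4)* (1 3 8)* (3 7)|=7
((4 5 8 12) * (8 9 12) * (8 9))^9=[0, 1, 2, 3, 12, 4, 6, 7, 5, 8, 10, 11, 9]=(4 12 9 8 5)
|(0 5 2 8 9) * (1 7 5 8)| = |(0 8 9)(1 7 5 2)| = 12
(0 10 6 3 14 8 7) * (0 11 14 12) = (0 10 6 3 12)(7 11 14 8) = [10, 1, 2, 12, 4, 5, 3, 11, 7, 9, 6, 14, 0, 13, 8]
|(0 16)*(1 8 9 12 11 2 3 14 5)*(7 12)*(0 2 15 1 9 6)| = |(0 16 2 3 14 5 9 7 12 11 15 1 8 6)| = 14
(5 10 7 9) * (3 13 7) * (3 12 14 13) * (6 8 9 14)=(5 10 12 6 8 9)(7 14 13)=[0, 1, 2, 3, 4, 10, 8, 14, 9, 5, 12, 11, 6, 7, 13]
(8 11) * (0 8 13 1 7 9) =(0 8 11 13 1 7 9) =[8, 7, 2, 3, 4, 5, 6, 9, 11, 0, 10, 13, 12, 1]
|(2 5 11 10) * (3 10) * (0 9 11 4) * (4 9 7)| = 6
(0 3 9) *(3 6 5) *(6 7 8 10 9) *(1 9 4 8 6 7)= (0 1 9)(3 7 6 5)(4 8 10)= [1, 9, 2, 7, 8, 3, 5, 6, 10, 0, 4]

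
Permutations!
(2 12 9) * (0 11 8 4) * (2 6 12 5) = (0 11 8 4)(2 5)(6 12 9) = [11, 1, 5, 3, 0, 2, 12, 7, 4, 6, 10, 8, 9]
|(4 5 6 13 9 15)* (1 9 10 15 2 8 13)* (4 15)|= |(15)(1 9 2 8 13 10 4 5 6)|= 9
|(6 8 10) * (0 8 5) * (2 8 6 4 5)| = |(0 6 2 8 10 4 5)| = 7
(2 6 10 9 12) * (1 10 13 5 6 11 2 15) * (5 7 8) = (1 10 9 12 15)(2 11)(5 6 13 7 8) = [0, 10, 11, 3, 4, 6, 13, 8, 5, 12, 9, 2, 15, 7, 14, 1]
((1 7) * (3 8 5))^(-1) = (1 7)(3 5 8) = [0, 7, 2, 5, 4, 8, 6, 1, 3]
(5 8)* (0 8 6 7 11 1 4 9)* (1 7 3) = (0 8 5 6 3 1 4 9)(7 11) = [8, 4, 2, 1, 9, 6, 3, 11, 5, 0, 10, 7]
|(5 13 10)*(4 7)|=6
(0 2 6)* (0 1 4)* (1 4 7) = (0 2 6 4)(1 7) = [2, 7, 6, 3, 0, 5, 4, 1]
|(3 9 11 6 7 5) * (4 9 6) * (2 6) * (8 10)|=|(2 6 7 5 3)(4 9 11)(8 10)|=30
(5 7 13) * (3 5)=[0, 1, 2, 5, 4, 7, 6, 13, 8, 9, 10, 11, 12, 3]=(3 5 7 13)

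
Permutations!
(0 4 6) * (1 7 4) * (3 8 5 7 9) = (0 1 9 3 8 5 7 4 6) = [1, 9, 2, 8, 6, 7, 0, 4, 5, 3]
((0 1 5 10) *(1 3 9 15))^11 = (0 1 3 5 9 10 15) = [1, 3, 2, 5, 4, 9, 6, 7, 8, 10, 15, 11, 12, 13, 14, 0]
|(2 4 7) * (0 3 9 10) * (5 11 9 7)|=|(0 3 7 2 4 5 11 9 10)|=9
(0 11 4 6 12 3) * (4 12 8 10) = (0 11 12 3)(4 6 8 10) = [11, 1, 2, 0, 6, 5, 8, 7, 10, 9, 4, 12, 3]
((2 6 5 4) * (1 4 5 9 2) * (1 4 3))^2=(2 9 6)=[0, 1, 9, 3, 4, 5, 2, 7, 8, 6]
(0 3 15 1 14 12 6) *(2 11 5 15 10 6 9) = [3, 14, 11, 10, 4, 15, 0, 7, 8, 2, 6, 5, 9, 13, 12, 1] = (0 3 10 6)(1 14 12 9 2 11 5 15)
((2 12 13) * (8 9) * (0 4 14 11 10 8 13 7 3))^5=[8, 1, 4, 10, 9, 5, 6, 11, 7, 3, 12, 2, 14, 0, 13]=(0 8 7 11 2 4 9 3 10 12 14 13)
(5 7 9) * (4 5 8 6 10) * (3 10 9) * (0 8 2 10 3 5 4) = [8, 1, 10, 3, 4, 7, 9, 5, 6, 2, 0] = (0 8 6 9 2 10)(5 7)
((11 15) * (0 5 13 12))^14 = (15)(0 13)(5 12) = [13, 1, 2, 3, 4, 12, 6, 7, 8, 9, 10, 11, 5, 0, 14, 15]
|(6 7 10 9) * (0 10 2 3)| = 7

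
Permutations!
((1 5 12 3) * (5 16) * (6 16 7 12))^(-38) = (1 12)(3 7)(5 6 16) = [0, 12, 2, 7, 4, 6, 16, 3, 8, 9, 10, 11, 1, 13, 14, 15, 5]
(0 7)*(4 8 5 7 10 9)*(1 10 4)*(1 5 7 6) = [4, 10, 2, 3, 8, 6, 1, 0, 7, 5, 9] = (0 4 8 7)(1 10 9 5 6)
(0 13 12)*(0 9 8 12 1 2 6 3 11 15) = (0 13 1 2 6 3 11 15)(8 12 9) = [13, 2, 6, 11, 4, 5, 3, 7, 12, 8, 10, 15, 9, 1, 14, 0]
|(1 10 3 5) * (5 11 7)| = |(1 10 3 11 7 5)| = 6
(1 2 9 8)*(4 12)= [0, 2, 9, 3, 12, 5, 6, 7, 1, 8, 10, 11, 4]= (1 2 9 8)(4 12)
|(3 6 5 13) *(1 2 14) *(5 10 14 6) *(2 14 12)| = |(1 14)(2 6 10 12)(3 5 13)| = 12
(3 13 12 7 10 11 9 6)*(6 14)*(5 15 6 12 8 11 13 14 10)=(3 14 12 7 5 15 6)(8 11 9 10 13)=[0, 1, 2, 14, 4, 15, 3, 5, 11, 10, 13, 9, 7, 8, 12, 6]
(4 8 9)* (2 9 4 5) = (2 9 5)(4 8) = [0, 1, 9, 3, 8, 2, 6, 7, 4, 5]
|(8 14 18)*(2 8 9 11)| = 6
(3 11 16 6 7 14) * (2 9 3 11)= [0, 1, 9, 2, 4, 5, 7, 14, 8, 3, 10, 16, 12, 13, 11, 15, 6]= (2 9 3)(6 7 14 11 16)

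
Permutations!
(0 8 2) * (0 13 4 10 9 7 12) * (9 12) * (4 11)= (0 8 2 13 11 4 10 12)(7 9)= [8, 1, 13, 3, 10, 5, 6, 9, 2, 7, 12, 4, 0, 11]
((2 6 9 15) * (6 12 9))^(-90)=(2 9)(12 15)=[0, 1, 9, 3, 4, 5, 6, 7, 8, 2, 10, 11, 15, 13, 14, 12]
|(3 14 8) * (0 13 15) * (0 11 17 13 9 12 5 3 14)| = |(0 9 12 5 3)(8 14)(11 17 13 15)| = 20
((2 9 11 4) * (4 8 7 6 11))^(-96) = (11) = [0, 1, 2, 3, 4, 5, 6, 7, 8, 9, 10, 11]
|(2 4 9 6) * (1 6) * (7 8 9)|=7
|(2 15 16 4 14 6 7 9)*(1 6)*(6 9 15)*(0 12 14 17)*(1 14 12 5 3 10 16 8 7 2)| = 42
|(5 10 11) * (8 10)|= |(5 8 10 11)|= 4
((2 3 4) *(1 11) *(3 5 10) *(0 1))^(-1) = (0 11 1)(2 4 3 10 5) = [11, 0, 4, 10, 3, 2, 6, 7, 8, 9, 5, 1]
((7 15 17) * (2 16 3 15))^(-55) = [0, 1, 7, 16, 4, 5, 6, 17, 8, 9, 10, 11, 12, 13, 14, 3, 2, 15] = (2 7 17 15 3 16)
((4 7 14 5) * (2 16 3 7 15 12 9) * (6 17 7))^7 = (2 5 3 15 17 9 14 16 4 6 12 7) = [0, 1, 5, 15, 6, 3, 12, 2, 8, 14, 10, 11, 7, 13, 16, 17, 4, 9]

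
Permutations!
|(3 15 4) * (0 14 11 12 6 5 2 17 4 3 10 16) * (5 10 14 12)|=30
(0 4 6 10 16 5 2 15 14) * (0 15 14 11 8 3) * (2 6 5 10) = (0 4 5 6 2 14 15 11 8 3)(10 16) = [4, 1, 14, 0, 5, 6, 2, 7, 3, 9, 16, 8, 12, 13, 15, 11, 10]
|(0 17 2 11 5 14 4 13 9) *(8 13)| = |(0 17 2 11 5 14 4 8 13 9)| = 10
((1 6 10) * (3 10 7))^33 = (1 3 6 10 7) = [0, 3, 2, 6, 4, 5, 10, 1, 8, 9, 7]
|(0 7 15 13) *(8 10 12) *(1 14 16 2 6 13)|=|(0 7 15 1 14 16 2 6 13)(8 10 12)|=9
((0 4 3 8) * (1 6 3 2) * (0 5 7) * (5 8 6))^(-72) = (8) = [0, 1, 2, 3, 4, 5, 6, 7, 8]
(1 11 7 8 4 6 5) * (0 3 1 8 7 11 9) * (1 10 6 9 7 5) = (11)(0 3 10 6 1 7 5 8 4 9) = [3, 7, 2, 10, 9, 8, 1, 5, 4, 0, 6, 11]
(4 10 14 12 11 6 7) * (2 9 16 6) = [0, 1, 9, 3, 10, 5, 7, 4, 8, 16, 14, 2, 11, 13, 12, 15, 6] = (2 9 16 6 7 4 10 14 12 11)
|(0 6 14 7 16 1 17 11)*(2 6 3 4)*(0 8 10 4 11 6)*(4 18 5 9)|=|(0 3 11 8 10 18 5 9 4 2)(1 17 6 14 7 16)|=30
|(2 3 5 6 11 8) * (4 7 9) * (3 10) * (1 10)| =|(1 10 3 5 6 11 8 2)(4 7 9)| =24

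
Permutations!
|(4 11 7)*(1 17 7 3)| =|(1 17 7 4 11 3)| =6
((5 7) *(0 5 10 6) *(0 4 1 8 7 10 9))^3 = [6, 9, 2, 3, 7, 4, 8, 5, 0, 10, 1] = (0 6 8)(1 9 10)(4 7 5)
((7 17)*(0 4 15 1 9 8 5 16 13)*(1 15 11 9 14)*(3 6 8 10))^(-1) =[13, 14, 2, 10, 0, 8, 3, 17, 6, 11, 9, 4, 12, 16, 1, 15, 5, 7] =(0 13 16 5 8 6 3 10 9 11 4)(1 14)(7 17)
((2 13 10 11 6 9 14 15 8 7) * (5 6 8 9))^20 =(2 10 8)(7 13 11)(9 15 14) =[0, 1, 10, 3, 4, 5, 6, 13, 2, 15, 8, 7, 12, 11, 9, 14]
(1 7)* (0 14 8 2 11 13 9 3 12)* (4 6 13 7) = (0 14 8 2 11 7 1 4 6 13 9 3 12) = [14, 4, 11, 12, 6, 5, 13, 1, 2, 3, 10, 7, 0, 9, 8]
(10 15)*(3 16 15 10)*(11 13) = (3 16 15)(11 13) = [0, 1, 2, 16, 4, 5, 6, 7, 8, 9, 10, 13, 12, 11, 14, 3, 15]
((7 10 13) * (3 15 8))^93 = (15) = [0, 1, 2, 3, 4, 5, 6, 7, 8, 9, 10, 11, 12, 13, 14, 15]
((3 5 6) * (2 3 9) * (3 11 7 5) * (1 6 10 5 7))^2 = (1 9 11 6 2) = [0, 9, 1, 3, 4, 5, 2, 7, 8, 11, 10, 6]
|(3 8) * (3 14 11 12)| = 5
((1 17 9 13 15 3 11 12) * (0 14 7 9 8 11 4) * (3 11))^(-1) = (0 4 3 8 17 1 12 11 15 13 9 7 14) = [4, 12, 2, 8, 3, 5, 6, 14, 17, 7, 10, 15, 11, 9, 0, 13, 16, 1]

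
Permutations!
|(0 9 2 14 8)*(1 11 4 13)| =|(0 9 2 14 8)(1 11 4 13)| =20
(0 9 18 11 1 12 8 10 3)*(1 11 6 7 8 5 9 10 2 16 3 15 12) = (0 10 15 12 5 9 18 6 7 8 2 16 3) = [10, 1, 16, 0, 4, 9, 7, 8, 2, 18, 15, 11, 5, 13, 14, 12, 3, 17, 6]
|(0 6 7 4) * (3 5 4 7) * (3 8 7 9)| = 8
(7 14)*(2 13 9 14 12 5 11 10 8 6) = (2 13 9 14 7 12 5 11 10 8 6) = [0, 1, 13, 3, 4, 11, 2, 12, 6, 14, 8, 10, 5, 9, 7]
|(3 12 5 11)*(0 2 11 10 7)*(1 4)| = 8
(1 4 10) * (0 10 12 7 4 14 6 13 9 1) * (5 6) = (0 10)(1 14 5 6 13 9)(4 12 7) = [10, 14, 2, 3, 12, 6, 13, 4, 8, 1, 0, 11, 7, 9, 5]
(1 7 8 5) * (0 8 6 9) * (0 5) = (0 8)(1 7 6 9 5) = [8, 7, 2, 3, 4, 1, 9, 6, 0, 5]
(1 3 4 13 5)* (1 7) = [0, 3, 2, 4, 13, 7, 6, 1, 8, 9, 10, 11, 12, 5] = (1 3 4 13 5 7)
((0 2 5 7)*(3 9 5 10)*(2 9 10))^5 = (0 9 5 7)(3 10) = [9, 1, 2, 10, 4, 7, 6, 0, 8, 5, 3]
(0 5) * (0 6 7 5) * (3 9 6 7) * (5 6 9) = (9)(3 5 7 6) = [0, 1, 2, 5, 4, 7, 3, 6, 8, 9]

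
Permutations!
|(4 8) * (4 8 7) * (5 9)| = 2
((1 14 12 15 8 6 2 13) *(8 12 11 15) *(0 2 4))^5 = (0 11 4 14 6 1 8 13 12 2 15) = [11, 8, 15, 3, 14, 5, 1, 7, 13, 9, 10, 4, 2, 12, 6, 0]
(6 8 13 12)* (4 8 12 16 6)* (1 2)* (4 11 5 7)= (1 2)(4 8 13 16 6 12 11 5 7)= [0, 2, 1, 3, 8, 7, 12, 4, 13, 9, 10, 5, 11, 16, 14, 15, 6]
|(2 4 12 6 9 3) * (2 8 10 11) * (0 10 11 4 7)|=|(0 10 4 12 6 9 3 8 11 2 7)|=11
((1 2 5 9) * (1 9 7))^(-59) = [0, 2, 5, 3, 4, 7, 6, 1, 8, 9] = (9)(1 2 5 7)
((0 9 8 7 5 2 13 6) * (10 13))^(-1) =[6, 1, 5, 3, 4, 7, 13, 8, 9, 0, 2, 11, 12, 10] =(0 6 13 10 2 5 7 8 9)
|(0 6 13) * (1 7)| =6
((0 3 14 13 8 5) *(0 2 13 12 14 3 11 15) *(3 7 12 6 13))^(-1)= [15, 1, 5, 2, 4, 8, 14, 3, 13, 9, 10, 0, 7, 6, 12, 11]= (0 15 11)(2 5 8 13 6 14 12 7 3)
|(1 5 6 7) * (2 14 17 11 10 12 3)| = 28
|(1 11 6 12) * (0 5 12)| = |(0 5 12 1 11 6)| = 6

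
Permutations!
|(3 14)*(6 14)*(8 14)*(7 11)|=4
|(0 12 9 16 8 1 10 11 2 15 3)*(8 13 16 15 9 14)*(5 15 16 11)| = 45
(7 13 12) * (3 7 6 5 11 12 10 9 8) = [0, 1, 2, 7, 4, 11, 5, 13, 3, 8, 9, 12, 6, 10] = (3 7 13 10 9 8)(5 11 12 6)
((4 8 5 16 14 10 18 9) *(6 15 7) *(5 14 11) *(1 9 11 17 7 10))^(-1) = [0, 14, 2, 3, 9, 11, 7, 17, 4, 1, 15, 18, 12, 13, 8, 6, 5, 16, 10] = (1 14 8 4 9)(5 11 18 10 15 6 7 17 16)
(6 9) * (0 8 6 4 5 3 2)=(0 8 6 9 4 5 3 2)=[8, 1, 0, 2, 5, 3, 9, 7, 6, 4]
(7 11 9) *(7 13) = (7 11 9 13) = [0, 1, 2, 3, 4, 5, 6, 11, 8, 13, 10, 9, 12, 7]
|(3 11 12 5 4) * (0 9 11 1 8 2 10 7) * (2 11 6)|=42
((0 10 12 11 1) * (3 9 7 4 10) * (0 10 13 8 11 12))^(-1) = (0 10 1 11 8 13 4 7 9 3) = [10, 11, 2, 0, 7, 5, 6, 9, 13, 3, 1, 8, 12, 4]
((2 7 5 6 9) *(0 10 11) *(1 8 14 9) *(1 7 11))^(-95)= (0 10 1 8 14 9 2 11)(5 6 7)= [10, 8, 11, 3, 4, 6, 7, 5, 14, 2, 1, 0, 12, 13, 9]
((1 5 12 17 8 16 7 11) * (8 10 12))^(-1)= (1 11 7 16 8 5)(10 17 12)= [0, 11, 2, 3, 4, 1, 6, 16, 5, 9, 17, 7, 10, 13, 14, 15, 8, 12]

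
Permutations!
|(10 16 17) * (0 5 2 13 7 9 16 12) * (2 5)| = |(0 2 13 7 9 16 17 10 12)| = 9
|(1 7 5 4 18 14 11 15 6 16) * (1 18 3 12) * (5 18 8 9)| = |(1 7 18 14 11 15 6 16 8 9 5 4 3 12)| = 14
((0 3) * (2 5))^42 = (5) = [0, 1, 2, 3, 4, 5]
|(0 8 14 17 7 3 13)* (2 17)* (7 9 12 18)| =11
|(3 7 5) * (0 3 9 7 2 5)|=|(0 3 2 5 9 7)|=6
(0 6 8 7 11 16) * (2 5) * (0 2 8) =(0 6)(2 5 8 7 11 16) =[6, 1, 5, 3, 4, 8, 0, 11, 7, 9, 10, 16, 12, 13, 14, 15, 2]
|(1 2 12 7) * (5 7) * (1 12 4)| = 3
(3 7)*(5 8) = (3 7)(5 8) = [0, 1, 2, 7, 4, 8, 6, 3, 5]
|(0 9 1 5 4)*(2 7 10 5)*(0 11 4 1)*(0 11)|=|(0 9 11 4)(1 2 7 10 5)|=20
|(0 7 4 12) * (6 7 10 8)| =|(0 10 8 6 7 4 12)| =7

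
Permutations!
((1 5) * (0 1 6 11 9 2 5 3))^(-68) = (0 1 3)(2 6 9 5 11) = [1, 3, 6, 0, 4, 11, 9, 7, 8, 5, 10, 2]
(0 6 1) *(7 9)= (0 6 1)(7 9)= [6, 0, 2, 3, 4, 5, 1, 9, 8, 7]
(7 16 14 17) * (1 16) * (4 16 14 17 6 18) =(1 14 6 18 4 16 17 7) =[0, 14, 2, 3, 16, 5, 18, 1, 8, 9, 10, 11, 12, 13, 6, 15, 17, 7, 4]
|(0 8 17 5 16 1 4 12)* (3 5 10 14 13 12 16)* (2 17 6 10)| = |(0 8 6 10 14 13 12)(1 4 16)(2 17)(3 5)| = 42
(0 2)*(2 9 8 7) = [9, 1, 0, 3, 4, 5, 6, 2, 7, 8] = (0 9 8 7 2)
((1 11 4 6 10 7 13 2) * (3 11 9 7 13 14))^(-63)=[0, 14, 7, 6, 13, 5, 2, 11, 8, 3, 1, 10, 12, 9, 4]=(1 14 4 13 9 3 6 2 7 11 10)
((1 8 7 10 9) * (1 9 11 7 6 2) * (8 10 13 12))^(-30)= (1 8 7)(2 12 11)(6 13 10)= [0, 8, 12, 3, 4, 5, 13, 1, 7, 9, 6, 2, 11, 10]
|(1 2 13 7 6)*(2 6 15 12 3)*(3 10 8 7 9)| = 20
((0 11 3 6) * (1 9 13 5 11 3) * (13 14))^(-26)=(0 3 6)(1 5 14)(9 11 13)=[3, 5, 2, 6, 4, 14, 0, 7, 8, 11, 10, 13, 12, 9, 1]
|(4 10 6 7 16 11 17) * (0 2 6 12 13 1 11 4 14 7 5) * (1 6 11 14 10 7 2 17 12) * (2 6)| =|(0 17 10 1 14 6 5)(2 11 12 13)(4 7 16)| =84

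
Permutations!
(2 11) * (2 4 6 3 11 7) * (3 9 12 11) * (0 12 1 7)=(0 12 11 4 6 9 1 7 2)=[12, 7, 0, 3, 6, 5, 9, 2, 8, 1, 10, 4, 11]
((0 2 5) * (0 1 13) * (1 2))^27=[0, 1, 5, 3, 4, 2, 6, 7, 8, 9, 10, 11, 12, 13]=(13)(2 5)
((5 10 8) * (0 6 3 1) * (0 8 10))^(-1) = (10)(0 5 8 1 3 6) = [5, 3, 2, 6, 4, 8, 0, 7, 1, 9, 10]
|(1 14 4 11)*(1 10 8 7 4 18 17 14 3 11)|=|(1 3 11 10 8 7 4)(14 18 17)|=21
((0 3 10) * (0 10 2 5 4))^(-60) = [0, 1, 2, 3, 4, 5, 6, 7, 8, 9, 10] = (10)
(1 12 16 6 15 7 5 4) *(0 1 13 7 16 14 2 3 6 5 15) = (0 1 12 14 2 3 6)(4 13 7 15 16 5) = [1, 12, 3, 6, 13, 4, 0, 15, 8, 9, 10, 11, 14, 7, 2, 16, 5]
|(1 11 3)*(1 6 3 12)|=|(1 11 12)(3 6)|=6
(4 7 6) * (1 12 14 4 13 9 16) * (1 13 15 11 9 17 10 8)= (1 12 14 4 7 6 15 11 9 16 13 17 10 8)= [0, 12, 2, 3, 7, 5, 15, 6, 1, 16, 8, 9, 14, 17, 4, 11, 13, 10]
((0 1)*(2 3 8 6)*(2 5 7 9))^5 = (0 1)(2 7 6 3 9 5 8) = [1, 0, 7, 9, 4, 8, 3, 6, 2, 5]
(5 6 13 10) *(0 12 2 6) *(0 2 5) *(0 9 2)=(0 12 5)(2 6 13 10 9)=[12, 1, 6, 3, 4, 0, 13, 7, 8, 2, 9, 11, 5, 10]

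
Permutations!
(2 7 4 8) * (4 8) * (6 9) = [0, 1, 7, 3, 4, 5, 9, 8, 2, 6] = (2 7 8)(6 9)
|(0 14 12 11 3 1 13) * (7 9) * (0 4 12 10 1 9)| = |(0 14 10 1 13 4 12 11 3 9 7)| = 11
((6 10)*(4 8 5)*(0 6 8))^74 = (0 10 5)(4 6 8) = [10, 1, 2, 3, 6, 0, 8, 7, 4, 9, 5]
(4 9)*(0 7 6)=(0 7 6)(4 9)=[7, 1, 2, 3, 9, 5, 0, 6, 8, 4]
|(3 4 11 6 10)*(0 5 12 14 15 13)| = |(0 5 12 14 15 13)(3 4 11 6 10)| = 30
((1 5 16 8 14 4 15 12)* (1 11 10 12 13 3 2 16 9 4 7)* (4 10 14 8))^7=(1 7 14 11 12 10 9 5)(2 16 4 15 13 3)=[0, 7, 16, 2, 15, 1, 6, 14, 8, 5, 9, 12, 10, 3, 11, 13, 4]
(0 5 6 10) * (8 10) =[5, 1, 2, 3, 4, 6, 8, 7, 10, 9, 0] =(0 5 6 8 10)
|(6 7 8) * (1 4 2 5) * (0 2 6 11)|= |(0 2 5 1 4 6 7 8 11)|= 9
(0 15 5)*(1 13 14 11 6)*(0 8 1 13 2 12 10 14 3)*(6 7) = (0 15 5 8 1 2 12 10 14 11 7 6 13 3) = [15, 2, 12, 0, 4, 8, 13, 6, 1, 9, 14, 7, 10, 3, 11, 5]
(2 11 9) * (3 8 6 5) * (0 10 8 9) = (0 10 8 6 5 3 9 2 11) = [10, 1, 11, 9, 4, 3, 5, 7, 6, 2, 8, 0]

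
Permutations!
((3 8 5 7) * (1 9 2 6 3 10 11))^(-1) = [0, 11, 9, 6, 4, 8, 2, 5, 3, 1, 7, 10] = (1 11 10 7 5 8 3 6 2 9)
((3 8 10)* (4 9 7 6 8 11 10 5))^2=[0, 1, 2, 10, 7, 9, 5, 8, 4, 6, 11, 3]=(3 10 11)(4 7 8)(5 9 6)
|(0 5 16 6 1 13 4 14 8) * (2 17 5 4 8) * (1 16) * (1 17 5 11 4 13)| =6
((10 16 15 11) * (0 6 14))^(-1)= (0 14 6)(10 11 15 16)= [14, 1, 2, 3, 4, 5, 0, 7, 8, 9, 11, 15, 12, 13, 6, 16, 10]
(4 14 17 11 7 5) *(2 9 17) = [0, 1, 9, 3, 14, 4, 6, 5, 8, 17, 10, 7, 12, 13, 2, 15, 16, 11] = (2 9 17 11 7 5 4 14)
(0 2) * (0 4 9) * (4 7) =[2, 1, 7, 3, 9, 5, 6, 4, 8, 0] =(0 2 7 4 9)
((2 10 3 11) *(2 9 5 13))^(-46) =(2 11 13 3 5 10 9) =[0, 1, 11, 5, 4, 10, 6, 7, 8, 2, 9, 13, 12, 3]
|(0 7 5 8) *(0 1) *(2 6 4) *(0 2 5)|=|(0 7)(1 2 6 4 5 8)|=6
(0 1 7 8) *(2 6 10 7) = [1, 2, 6, 3, 4, 5, 10, 8, 0, 9, 7] = (0 1 2 6 10 7 8)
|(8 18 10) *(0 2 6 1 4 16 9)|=21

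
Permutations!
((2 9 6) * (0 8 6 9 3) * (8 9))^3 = (0 6)(2 9)(3 8) = [6, 1, 9, 8, 4, 5, 0, 7, 3, 2]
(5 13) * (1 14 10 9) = [0, 14, 2, 3, 4, 13, 6, 7, 8, 1, 9, 11, 12, 5, 10] = (1 14 10 9)(5 13)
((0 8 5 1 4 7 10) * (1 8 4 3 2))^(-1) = (0 10 7 4)(1 2 3)(5 8) = [10, 2, 3, 1, 0, 8, 6, 4, 5, 9, 7]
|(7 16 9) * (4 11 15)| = |(4 11 15)(7 16 9)| = 3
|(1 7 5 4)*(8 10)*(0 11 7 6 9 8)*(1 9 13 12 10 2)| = |(0 11 7 5 4 9 8 2 1 6 13 12 10)| = 13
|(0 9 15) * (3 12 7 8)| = |(0 9 15)(3 12 7 8)| = 12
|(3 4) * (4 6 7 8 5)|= 6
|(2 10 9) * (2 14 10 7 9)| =|(2 7 9 14 10)| =5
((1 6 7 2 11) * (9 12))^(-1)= (1 11 2 7 6)(9 12)= [0, 11, 7, 3, 4, 5, 1, 6, 8, 12, 10, 2, 9]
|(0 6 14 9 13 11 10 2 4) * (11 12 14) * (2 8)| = |(0 6 11 10 8 2 4)(9 13 12 14)| = 28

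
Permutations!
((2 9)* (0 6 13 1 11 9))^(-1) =[2, 13, 9, 3, 4, 5, 0, 7, 8, 11, 10, 1, 12, 6] =(0 2 9 11 1 13 6)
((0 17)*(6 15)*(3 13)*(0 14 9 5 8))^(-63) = (0 9)(3 13)(5 17)(6 15)(8 14) = [9, 1, 2, 13, 4, 17, 15, 7, 14, 0, 10, 11, 12, 3, 8, 6, 16, 5]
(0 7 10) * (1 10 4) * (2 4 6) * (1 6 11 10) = [7, 1, 4, 3, 6, 5, 2, 11, 8, 9, 0, 10] = (0 7 11 10)(2 4 6)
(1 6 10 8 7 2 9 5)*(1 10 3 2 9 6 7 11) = (1 7 9 5 10 8 11)(2 6 3) = [0, 7, 6, 2, 4, 10, 3, 9, 11, 5, 8, 1]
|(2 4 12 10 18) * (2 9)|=|(2 4 12 10 18 9)|=6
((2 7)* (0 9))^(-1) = (0 9)(2 7) = [9, 1, 7, 3, 4, 5, 6, 2, 8, 0]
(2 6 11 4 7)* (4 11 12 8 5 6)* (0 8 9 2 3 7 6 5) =(0 8)(2 4 6 12 9)(3 7) =[8, 1, 4, 7, 6, 5, 12, 3, 0, 2, 10, 11, 9]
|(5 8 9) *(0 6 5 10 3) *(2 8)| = 8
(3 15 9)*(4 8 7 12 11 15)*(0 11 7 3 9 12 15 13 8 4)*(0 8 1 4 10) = (0 11 13 1 4 10)(3 8)(7 15 12) = [11, 4, 2, 8, 10, 5, 6, 15, 3, 9, 0, 13, 7, 1, 14, 12]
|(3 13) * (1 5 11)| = |(1 5 11)(3 13)| = 6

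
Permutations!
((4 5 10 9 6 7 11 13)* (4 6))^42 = (4 10)(5 9)(6 11)(7 13) = [0, 1, 2, 3, 10, 9, 11, 13, 8, 5, 4, 6, 12, 7]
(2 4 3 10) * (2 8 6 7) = [0, 1, 4, 10, 3, 5, 7, 2, 6, 9, 8] = (2 4 3 10 8 6 7)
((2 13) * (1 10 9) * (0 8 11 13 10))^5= (0 10 11 1 2 8 9 13)= [10, 2, 8, 3, 4, 5, 6, 7, 9, 13, 11, 1, 12, 0]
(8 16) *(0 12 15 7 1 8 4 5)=(0 12 15 7 1 8 16 4 5)=[12, 8, 2, 3, 5, 0, 6, 1, 16, 9, 10, 11, 15, 13, 14, 7, 4]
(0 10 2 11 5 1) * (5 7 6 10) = (0 5 1)(2 11 7 6 10) = [5, 0, 11, 3, 4, 1, 10, 6, 8, 9, 2, 7]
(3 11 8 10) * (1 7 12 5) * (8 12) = (1 7 8 10 3 11 12 5) = [0, 7, 2, 11, 4, 1, 6, 8, 10, 9, 3, 12, 5]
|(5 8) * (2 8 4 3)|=|(2 8 5 4 3)|=5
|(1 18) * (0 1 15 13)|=5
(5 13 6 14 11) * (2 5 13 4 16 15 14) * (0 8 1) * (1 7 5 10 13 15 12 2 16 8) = [1, 0, 10, 3, 8, 4, 16, 5, 7, 9, 13, 15, 2, 6, 11, 14, 12] = (0 1)(2 10 13 6 16 12)(4 8 7 5)(11 15 14)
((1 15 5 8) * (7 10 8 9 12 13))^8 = (1 8 10 7 13 12 9 5 15) = [0, 8, 2, 3, 4, 15, 6, 13, 10, 5, 7, 11, 9, 12, 14, 1]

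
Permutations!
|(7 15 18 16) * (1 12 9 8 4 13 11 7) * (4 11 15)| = 11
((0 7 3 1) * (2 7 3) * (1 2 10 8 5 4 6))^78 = [6, 4, 0, 1, 8, 10, 5, 3, 7, 9, 2] = (0 6 5 10 2)(1 4 8 7 3)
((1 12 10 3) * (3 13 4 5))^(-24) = [0, 4, 2, 13, 12, 10, 6, 7, 8, 9, 3, 11, 5, 1] = (1 4 12 5 10 3 13)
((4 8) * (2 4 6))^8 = (8) = [0, 1, 2, 3, 4, 5, 6, 7, 8]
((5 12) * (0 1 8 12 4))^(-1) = (0 4 5 12 8 1) = [4, 0, 2, 3, 5, 12, 6, 7, 1, 9, 10, 11, 8]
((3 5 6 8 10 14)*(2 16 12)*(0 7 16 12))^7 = (0 7 16)(2 12)(3 5 6 8 10 14) = [7, 1, 12, 5, 4, 6, 8, 16, 10, 9, 14, 11, 2, 13, 3, 15, 0]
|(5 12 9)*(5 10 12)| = 3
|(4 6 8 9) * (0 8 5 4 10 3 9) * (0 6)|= 15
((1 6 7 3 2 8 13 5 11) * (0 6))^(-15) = [8, 2, 1, 11, 4, 7, 13, 5, 0, 9, 10, 3, 12, 6] = (0 8)(1 2)(3 11)(5 7)(6 13)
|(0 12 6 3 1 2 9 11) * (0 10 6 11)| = 9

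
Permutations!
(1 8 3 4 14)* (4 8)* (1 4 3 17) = (1 3 8 17)(4 14) = [0, 3, 2, 8, 14, 5, 6, 7, 17, 9, 10, 11, 12, 13, 4, 15, 16, 1]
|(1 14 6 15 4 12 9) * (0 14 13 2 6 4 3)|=11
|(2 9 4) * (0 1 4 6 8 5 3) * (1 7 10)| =|(0 7 10 1 4 2 9 6 8 5 3)| =11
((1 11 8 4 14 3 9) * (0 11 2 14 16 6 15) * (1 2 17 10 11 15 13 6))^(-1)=[15, 16, 9, 14, 8, 5, 13, 7, 11, 3, 17, 10, 12, 6, 2, 0, 4, 1]=(0 15)(1 16 4 8 11 10 17)(2 9 3 14)(6 13)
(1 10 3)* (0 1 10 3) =[1, 3, 2, 10, 4, 5, 6, 7, 8, 9, 0] =(0 1 3 10)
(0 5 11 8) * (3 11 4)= [5, 1, 2, 11, 3, 4, 6, 7, 0, 9, 10, 8]= (0 5 4 3 11 8)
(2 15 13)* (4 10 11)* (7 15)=(2 7 15 13)(4 10 11)=[0, 1, 7, 3, 10, 5, 6, 15, 8, 9, 11, 4, 12, 2, 14, 13]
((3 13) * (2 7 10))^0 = [0, 1, 2, 3, 4, 5, 6, 7, 8, 9, 10, 11, 12, 13] = (13)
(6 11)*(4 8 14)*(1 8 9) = [0, 8, 2, 3, 9, 5, 11, 7, 14, 1, 10, 6, 12, 13, 4] = (1 8 14 4 9)(6 11)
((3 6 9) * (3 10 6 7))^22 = (6 9 10) = [0, 1, 2, 3, 4, 5, 9, 7, 8, 10, 6]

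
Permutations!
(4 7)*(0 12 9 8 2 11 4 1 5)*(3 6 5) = (0 12 9 8 2 11 4 7 1 3 6 5) = [12, 3, 11, 6, 7, 0, 5, 1, 2, 8, 10, 4, 9]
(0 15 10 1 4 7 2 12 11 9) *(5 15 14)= [14, 4, 12, 3, 7, 15, 6, 2, 8, 0, 1, 9, 11, 13, 5, 10]= (0 14 5 15 10 1 4 7 2 12 11 9)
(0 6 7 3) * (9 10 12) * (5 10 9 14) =(0 6 7 3)(5 10 12 14) =[6, 1, 2, 0, 4, 10, 7, 3, 8, 9, 12, 11, 14, 13, 5]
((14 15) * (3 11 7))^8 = (15)(3 7 11) = [0, 1, 2, 7, 4, 5, 6, 11, 8, 9, 10, 3, 12, 13, 14, 15]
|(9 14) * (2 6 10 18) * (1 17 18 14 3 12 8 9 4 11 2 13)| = 12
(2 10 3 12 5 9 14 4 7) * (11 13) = (2 10 3 12 5 9 14 4 7)(11 13) = [0, 1, 10, 12, 7, 9, 6, 2, 8, 14, 3, 13, 5, 11, 4]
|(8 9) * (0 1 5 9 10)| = 6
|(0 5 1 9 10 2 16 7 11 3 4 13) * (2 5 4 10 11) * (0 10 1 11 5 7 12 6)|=|(0 4 13 10 7 2 16 12 6)(1 9 5 11 3)|=45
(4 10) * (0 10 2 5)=(0 10 4 2 5)=[10, 1, 5, 3, 2, 0, 6, 7, 8, 9, 4]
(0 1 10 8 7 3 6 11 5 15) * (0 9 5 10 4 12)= [1, 4, 2, 6, 12, 15, 11, 3, 7, 5, 8, 10, 0, 13, 14, 9]= (0 1 4 12)(3 6 11 10 8 7)(5 15 9)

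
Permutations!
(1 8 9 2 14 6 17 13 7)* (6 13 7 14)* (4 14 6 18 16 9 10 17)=(1 8 10 17 7)(2 18 16 9)(4 14 13 6)=[0, 8, 18, 3, 14, 5, 4, 1, 10, 2, 17, 11, 12, 6, 13, 15, 9, 7, 16]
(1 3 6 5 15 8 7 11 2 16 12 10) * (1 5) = (1 3 6)(2 16 12 10 5 15 8 7 11) = [0, 3, 16, 6, 4, 15, 1, 11, 7, 9, 5, 2, 10, 13, 14, 8, 12]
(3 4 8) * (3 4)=(4 8)=[0, 1, 2, 3, 8, 5, 6, 7, 4]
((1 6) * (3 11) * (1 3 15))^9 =(1 15 11 3 6) =[0, 15, 2, 6, 4, 5, 1, 7, 8, 9, 10, 3, 12, 13, 14, 11]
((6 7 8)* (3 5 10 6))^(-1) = [0, 1, 2, 8, 4, 3, 10, 6, 7, 9, 5] = (3 8 7 6 10 5)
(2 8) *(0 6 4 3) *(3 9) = [6, 1, 8, 0, 9, 5, 4, 7, 2, 3] = (0 6 4 9 3)(2 8)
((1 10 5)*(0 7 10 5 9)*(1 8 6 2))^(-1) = (0 9 10 7)(1 2 6 8 5) = [9, 2, 6, 3, 4, 1, 8, 0, 5, 10, 7]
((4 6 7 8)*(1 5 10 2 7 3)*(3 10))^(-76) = [0, 3, 8, 5, 10, 1, 2, 4, 6, 9, 7] = (1 3 5)(2 8 6)(4 10 7)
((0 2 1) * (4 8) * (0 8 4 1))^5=[2, 8, 0, 3, 4, 5, 6, 7, 1]=(0 2)(1 8)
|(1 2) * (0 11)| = 2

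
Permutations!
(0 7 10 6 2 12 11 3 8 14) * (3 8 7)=(0 3 7 10 6 2 12 11 8 14)=[3, 1, 12, 7, 4, 5, 2, 10, 14, 9, 6, 8, 11, 13, 0]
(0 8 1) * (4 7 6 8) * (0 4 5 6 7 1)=[5, 4, 2, 3, 1, 6, 8, 7, 0]=(0 5 6 8)(1 4)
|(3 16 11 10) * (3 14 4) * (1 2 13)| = |(1 2 13)(3 16 11 10 14 4)| = 6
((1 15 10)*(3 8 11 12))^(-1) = (1 10 15)(3 12 11 8) = [0, 10, 2, 12, 4, 5, 6, 7, 3, 9, 15, 8, 11, 13, 14, 1]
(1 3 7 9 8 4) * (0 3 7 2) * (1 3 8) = (0 8 4 3 2)(1 7 9) = [8, 7, 0, 2, 3, 5, 6, 9, 4, 1]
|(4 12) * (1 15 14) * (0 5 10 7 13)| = |(0 5 10 7 13)(1 15 14)(4 12)| = 30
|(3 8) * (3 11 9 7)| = |(3 8 11 9 7)| = 5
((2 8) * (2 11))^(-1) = (2 11 8) = [0, 1, 11, 3, 4, 5, 6, 7, 2, 9, 10, 8]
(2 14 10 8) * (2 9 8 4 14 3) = (2 3)(4 14 10)(8 9) = [0, 1, 3, 2, 14, 5, 6, 7, 9, 8, 4, 11, 12, 13, 10]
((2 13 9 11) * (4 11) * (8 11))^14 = (2 9 8)(4 11 13) = [0, 1, 9, 3, 11, 5, 6, 7, 2, 8, 10, 13, 12, 4]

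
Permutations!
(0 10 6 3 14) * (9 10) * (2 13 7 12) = (0 9 10 6 3 14)(2 13 7 12) = [9, 1, 13, 14, 4, 5, 3, 12, 8, 10, 6, 11, 2, 7, 0]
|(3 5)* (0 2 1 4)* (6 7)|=4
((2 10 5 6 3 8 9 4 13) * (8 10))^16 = [0, 1, 8, 3, 13, 5, 6, 7, 9, 4, 10, 11, 12, 2] = (2 8 9 4 13)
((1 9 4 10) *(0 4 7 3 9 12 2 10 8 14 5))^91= (0 4 8 14 5)(1 10 2 12)(3 9 7)= [4, 10, 12, 9, 8, 0, 6, 3, 14, 7, 2, 11, 1, 13, 5]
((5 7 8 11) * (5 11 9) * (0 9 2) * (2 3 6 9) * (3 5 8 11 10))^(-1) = (0 2)(3 10 11 7 5 8 9 6) = [2, 1, 0, 10, 4, 8, 3, 5, 9, 6, 11, 7]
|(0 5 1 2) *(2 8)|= 5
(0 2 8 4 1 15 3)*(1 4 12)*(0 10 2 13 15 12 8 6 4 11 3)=(0 13 15)(1 12)(2 6 4 11 3 10)=[13, 12, 6, 10, 11, 5, 4, 7, 8, 9, 2, 3, 1, 15, 14, 0]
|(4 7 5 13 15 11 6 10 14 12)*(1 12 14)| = 10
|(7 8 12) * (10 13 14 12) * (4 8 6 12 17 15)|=21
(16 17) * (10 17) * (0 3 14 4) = (0 3 14 4)(10 17 16) = [3, 1, 2, 14, 0, 5, 6, 7, 8, 9, 17, 11, 12, 13, 4, 15, 10, 16]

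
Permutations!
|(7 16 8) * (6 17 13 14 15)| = |(6 17 13 14 15)(7 16 8)| = 15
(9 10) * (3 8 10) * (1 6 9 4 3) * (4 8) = (1 6 9)(3 4)(8 10) = [0, 6, 2, 4, 3, 5, 9, 7, 10, 1, 8]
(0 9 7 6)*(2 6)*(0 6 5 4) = (0 9 7 2 5 4) = [9, 1, 5, 3, 0, 4, 6, 2, 8, 7]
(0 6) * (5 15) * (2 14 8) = (0 6)(2 14 8)(5 15) = [6, 1, 14, 3, 4, 15, 0, 7, 2, 9, 10, 11, 12, 13, 8, 5]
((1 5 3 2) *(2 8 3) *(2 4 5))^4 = (8) = [0, 1, 2, 3, 4, 5, 6, 7, 8]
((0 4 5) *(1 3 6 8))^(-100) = [5, 1, 2, 3, 0, 4, 6, 7, 8] = (8)(0 5 4)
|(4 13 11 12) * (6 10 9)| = |(4 13 11 12)(6 10 9)| = 12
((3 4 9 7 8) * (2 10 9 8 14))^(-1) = (2 14 7 9 10)(3 8 4) = [0, 1, 14, 8, 3, 5, 6, 9, 4, 10, 2, 11, 12, 13, 7]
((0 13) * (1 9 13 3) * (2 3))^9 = (0 1)(2 9)(3 13) = [1, 0, 9, 13, 4, 5, 6, 7, 8, 2, 10, 11, 12, 3]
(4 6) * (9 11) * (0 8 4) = (0 8 4 6)(9 11) = [8, 1, 2, 3, 6, 5, 0, 7, 4, 11, 10, 9]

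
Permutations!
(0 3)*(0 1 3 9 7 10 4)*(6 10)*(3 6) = (0 9 7 3 1 6 10 4) = [9, 6, 2, 1, 0, 5, 10, 3, 8, 7, 4]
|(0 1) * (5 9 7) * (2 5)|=4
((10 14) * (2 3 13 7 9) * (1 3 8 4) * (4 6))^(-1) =[0, 4, 9, 1, 6, 5, 8, 13, 2, 7, 14, 11, 12, 3, 10] =(1 4 6 8 2 9 7 13 3)(10 14)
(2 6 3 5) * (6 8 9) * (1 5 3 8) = (1 5 2)(6 8 9) = [0, 5, 1, 3, 4, 2, 8, 7, 9, 6]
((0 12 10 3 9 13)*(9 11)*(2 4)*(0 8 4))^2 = [10, 1, 12, 9, 0, 5, 6, 7, 2, 8, 11, 13, 3, 4] = (0 10 11 13 4)(2 12 3 9 8)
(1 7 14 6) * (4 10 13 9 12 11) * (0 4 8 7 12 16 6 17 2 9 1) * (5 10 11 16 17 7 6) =(0 4 11 8 6)(1 12 16 5 10 13)(2 9 17)(7 14) =[4, 12, 9, 3, 11, 10, 0, 14, 6, 17, 13, 8, 16, 1, 7, 15, 5, 2]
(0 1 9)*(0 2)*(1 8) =[8, 9, 0, 3, 4, 5, 6, 7, 1, 2] =(0 8 1 9 2)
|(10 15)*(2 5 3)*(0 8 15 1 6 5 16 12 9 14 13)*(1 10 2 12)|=|(0 8 15 2 16 1 6 5 3 12 9 14 13)|=13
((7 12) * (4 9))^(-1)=[0, 1, 2, 3, 9, 5, 6, 12, 8, 4, 10, 11, 7]=(4 9)(7 12)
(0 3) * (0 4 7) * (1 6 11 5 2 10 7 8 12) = (0 3 4 8 12 1 6 11 5 2 10 7) = [3, 6, 10, 4, 8, 2, 11, 0, 12, 9, 7, 5, 1]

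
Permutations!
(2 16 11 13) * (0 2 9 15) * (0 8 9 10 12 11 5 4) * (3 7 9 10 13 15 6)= (0 2 16 5 4)(3 7 9 6)(8 10 12 11 15)= [2, 1, 16, 7, 0, 4, 3, 9, 10, 6, 12, 15, 11, 13, 14, 8, 5]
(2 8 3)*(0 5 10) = [5, 1, 8, 2, 4, 10, 6, 7, 3, 9, 0] = (0 5 10)(2 8 3)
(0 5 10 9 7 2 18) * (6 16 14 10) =[5, 1, 18, 3, 4, 6, 16, 2, 8, 7, 9, 11, 12, 13, 10, 15, 14, 17, 0] =(0 5 6 16 14 10 9 7 2 18)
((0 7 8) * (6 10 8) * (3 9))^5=(10)(3 9)=[0, 1, 2, 9, 4, 5, 6, 7, 8, 3, 10]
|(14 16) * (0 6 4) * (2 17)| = 6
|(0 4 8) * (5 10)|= |(0 4 8)(5 10)|= 6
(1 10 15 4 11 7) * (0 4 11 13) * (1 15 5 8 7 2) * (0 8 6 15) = (0 4 13 8 7)(1 10 5 6 15 11 2) = [4, 10, 1, 3, 13, 6, 15, 0, 7, 9, 5, 2, 12, 8, 14, 11]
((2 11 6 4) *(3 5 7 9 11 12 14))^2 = (2 14 5 9 6)(3 7 11 4 12) = [0, 1, 14, 7, 12, 9, 2, 11, 8, 6, 10, 4, 3, 13, 5]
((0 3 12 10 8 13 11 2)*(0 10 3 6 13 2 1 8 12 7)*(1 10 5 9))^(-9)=(0 7 3 12 10 11 13 6)(1 8 2 5 9)=[7, 8, 5, 12, 4, 9, 0, 3, 2, 1, 11, 13, 10, 6]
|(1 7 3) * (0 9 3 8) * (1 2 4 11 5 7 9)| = |(0 1 9 3 2 4 11 5 7 8)| = 10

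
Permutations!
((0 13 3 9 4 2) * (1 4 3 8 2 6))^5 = (0 13 8 2)(1 6 4)(3 9) = [13, 6, 0, 9, 1, 5, 4, 7, 2, 3, 10, 11, 12, 8]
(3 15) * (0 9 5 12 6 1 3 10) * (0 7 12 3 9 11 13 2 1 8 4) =(0 11 13 2 1 9 5 3 15 10 7 12 6 8 4) =[11, 9, 1, 15, 0, 3, 8, 12, 4, 5, 7, 13, 6, 2, 14, 10]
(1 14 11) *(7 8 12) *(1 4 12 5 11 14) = (14)(4 12 7 8 5 11) = [0, 1, 2, 3, 12, 11, 6, 8, 5, 9, 10, 4, 7, 13, 14]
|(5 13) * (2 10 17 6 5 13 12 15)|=|(2 10 17 6 5 12 15)|=7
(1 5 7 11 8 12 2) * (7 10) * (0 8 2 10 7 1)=(0 8 12 10 1 5 7 11 2)=[8, 5, 0, 3, 4, 7, 6, 11, 12, 9, 1, 2, 10]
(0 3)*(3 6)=(0 6 3)=[6, 1, 2, 0, 4, 5, 3]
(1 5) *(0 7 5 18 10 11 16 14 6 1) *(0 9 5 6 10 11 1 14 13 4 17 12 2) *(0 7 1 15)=(0 1 18 11 16 13 4 17 12 2 7 6 14 10 15)(5 9)=[1, 18, 7, 3, 17, 9, 14, 6, 8, 5, 15, 16, 2, 4, 10, 0, 13, 12, 11]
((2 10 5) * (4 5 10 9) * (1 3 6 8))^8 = (10) = [0, 1, 2, 3, 4, 5, 6, 7, 8, 9, 10]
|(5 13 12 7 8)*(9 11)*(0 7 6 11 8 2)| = |(0 7 2)(5 13 12 6 11 9 8)| = 21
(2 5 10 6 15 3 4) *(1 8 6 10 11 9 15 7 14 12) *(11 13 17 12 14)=(1 8 6 7 11 9 15 3 4 2 5 13 17 12)=[0, 8, 5, 4, 2, 13, 7, 11, 6, 15, 10, 9, 1, 17, 14, 3, 16, 12]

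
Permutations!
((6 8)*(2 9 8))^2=[0, 1, 8, 3, 4, 5, 9, 7, 2, 6]=(2 8)(6 9)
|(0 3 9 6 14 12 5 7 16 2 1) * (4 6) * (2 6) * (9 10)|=|(0 3 10 9 4 2 1)(5 7 16 6 14 12)|=42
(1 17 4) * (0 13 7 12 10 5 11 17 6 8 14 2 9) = (0 13 7 12 10 5 11 17 4 1 6 8 14 2 9) = [13, 6, 9, 3, 1, 11, 8, 12, 14, 0, 5, 17, 10, 7, 2, 15, 16, 4]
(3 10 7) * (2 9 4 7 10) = [0, 1, 9, 2, 7, 5, 6, 3, 8, 4, 10] = (10)(2 9 4 7 3)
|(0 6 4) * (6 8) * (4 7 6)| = 6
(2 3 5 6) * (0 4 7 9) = [4, 1, 3, 5, 7, 6, 2, 9, 8, 0] = (0 4 7 9)(2 3 5 6)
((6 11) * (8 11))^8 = (6 11 8) = [0, 1, 2, 3, 4, 5, 11, 7, 6, 9, 10, 8]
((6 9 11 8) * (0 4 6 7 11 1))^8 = (0 9 4 1 6)(7 8 11) = [9, 6, 2, 3, 1, 5, 0, 8, 11, 4, 10, 7]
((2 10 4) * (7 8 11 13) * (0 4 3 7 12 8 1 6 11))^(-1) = (0 8 12 13 11 6 1 7 3 10 2 4) = [8, 7, 4, 10, 0, 5, 1, 3, 12, 9, 2, 6, 13, 11]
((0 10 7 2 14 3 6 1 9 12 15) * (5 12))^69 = (0 5 6 2)(1 14 10 12)(3 7 15 9) = [5, 14, 0, 7, 4, 6, 2, 15, 8, 3, 12, 11, 1, 13, 10, 9]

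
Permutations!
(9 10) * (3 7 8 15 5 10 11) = (3 7 8 15 5 10 9 11) = [0, 1, 2, 7, 4, 10, 6, 8, 15, 11, 9, 3, 12, 13, 14, 5]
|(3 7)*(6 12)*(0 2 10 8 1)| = |(0 2 10 8 1)(3 7)(6 12)| = 10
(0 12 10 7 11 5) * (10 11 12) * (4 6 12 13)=(0 10 7 13 4 6 12 11 5)=[10, 1, 2, 3, 6, 0, 12, 13, 8, 9, 7, 5, 11, 4]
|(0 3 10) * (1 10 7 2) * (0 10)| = |(10)(0 3 7 2 1)| = 5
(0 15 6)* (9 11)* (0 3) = (0 15 6 3)(9 11) = [15, 1, 2, 0, 4, 5, 3, 7, 8, 11, 10, 9, 12, 13, 14, 6]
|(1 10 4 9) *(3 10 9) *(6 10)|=|(1 9)(3 6 10 4)|=4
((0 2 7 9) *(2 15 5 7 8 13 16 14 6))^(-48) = (16)(0 5 9 15 7) = [5, 1, 2, 3, 4, 9, 6, 0, 8, 15, 10, 11, 12, 13, 14, 7, 16]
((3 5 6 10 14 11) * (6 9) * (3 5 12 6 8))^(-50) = (3 14 8 10 9 6 5 12 11) = [0, 1, 2, 14, 4, 12, 5, 7, 10, 6, 9, 3, 11, 13, 8]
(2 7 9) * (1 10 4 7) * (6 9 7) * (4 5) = (1 10 5 4 6 9 2) = [0, 10, 1, 3, 6, 4, 9, 7, 8, 2, 5]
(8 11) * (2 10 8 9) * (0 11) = (0 11 9 2 10 8) = [11, 1, 10, 3, 4, 5, 6, 7, 0, 2, 8, 9]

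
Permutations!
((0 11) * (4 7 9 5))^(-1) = [11, 1, 2, 3, 5, 9, 6, 4, 8, 7, 10, 0] = (0 11)(4 5 9 7)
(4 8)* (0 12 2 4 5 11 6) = (0 12 2 4 8 5 11 6) = [12, 1, 4, 3, 8, 11, 0, 7, 5, 9, 10, 6, 2]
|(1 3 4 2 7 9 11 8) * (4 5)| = |(1 3 5 4 2 7 9 11 8)| = 9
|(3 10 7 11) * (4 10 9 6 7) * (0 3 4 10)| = |(0 3 9 6 7 11 4)| = 7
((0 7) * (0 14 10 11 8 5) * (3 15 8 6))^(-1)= (0 5 8 15 3 6 11 10 14 7)= [5, 1, 2, 6, 4, 8, 11, 0, 15, 9, 14, 10, 12, 13, 7, 3]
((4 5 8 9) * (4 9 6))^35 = (9)(4 6 8 5) = [0, 1, 2, 3, 6, 4, 8, 7, 5, 9]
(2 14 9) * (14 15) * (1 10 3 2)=(1 10 3 2 15 14 9)=[0, 10, 15, 2, 4, 5, 6, 7, 8, 1, 3, 11, 12, 13, 9, 14]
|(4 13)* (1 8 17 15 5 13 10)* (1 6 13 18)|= |(1 8 17 15 5 18)(4 10 6 13)|= 12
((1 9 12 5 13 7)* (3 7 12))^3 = [0, 7, 2, 9, 4, 5, 6, 3, 8, 1, 10, 11, 12, 13] = (13)(1 7 3 9)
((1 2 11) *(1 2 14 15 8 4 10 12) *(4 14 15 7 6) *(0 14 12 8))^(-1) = (0 15 1 12 8 10 4 6 7 14)(2 11) = [15, 12, 11, 3, 6, 5, 7, 14, 10, 9, 4, 2, 8, 13, 0, 1]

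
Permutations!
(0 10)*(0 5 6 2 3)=(0 10 5 6 2 3)=[10, 1, 3, 0, 4, 6, 2, 7, 8, 9, 5]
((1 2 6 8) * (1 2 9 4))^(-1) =(1 4 9)(2 8 6) =[0, 4, 8, 3, 9, 5, 2, 7, 6, 1]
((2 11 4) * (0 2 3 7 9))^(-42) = [0, 1, 2, 3, 4, 5, 6, 7, 8, 9, 10, 11] = (11)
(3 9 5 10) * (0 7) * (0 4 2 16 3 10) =[7, 1, 16, 9, 2, 0, 6, 4, 8, 5, 10, 11, 12, 13, 14, 15, 3] =(0 7 4 2 16 3 9 5)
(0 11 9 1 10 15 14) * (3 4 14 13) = (0 11 9 1 10 15 13 3 4 14) = [11, 10, 2, 4, 14, 5, 6, 7, 8, 1, 15, 9, 12, 3, 0, 13]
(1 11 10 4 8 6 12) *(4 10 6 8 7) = (1 11 6 12)(4 7) = [0, 11, 2, 3, 7, 5, 12, 4, 8, 9, 10, 6, 1]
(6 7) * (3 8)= (3 8)(6 7)= [0, 1, 2, 8, 4, 5, 7, 6, 3]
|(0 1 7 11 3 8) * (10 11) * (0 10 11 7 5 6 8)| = |(0 1 5 6 8 10 7 11 3)| = 9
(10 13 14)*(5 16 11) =(5 16 11)(10 13 14) =[0, 1, 2, 3, 4, 16, 6, 7, 8, 9, 13, 5, 12, 14, 10, 15, 11]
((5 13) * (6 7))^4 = [0, 1, 2, 3, 4, 5, 6, 7, 8, 9, 10, 11, 12, 13] = (13)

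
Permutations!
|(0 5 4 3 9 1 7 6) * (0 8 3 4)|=|(0 5)(1 7 6 8 3 9)|=6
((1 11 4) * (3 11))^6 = (1 11)(3 4) = [0, 11, 2, 4, 3, 5, 6, 7, 8, 9, 10, 1]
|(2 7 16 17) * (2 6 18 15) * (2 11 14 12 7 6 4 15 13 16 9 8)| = |(2 6 18 13 16 17 4 15 11 14 12 7 9 8)| = 14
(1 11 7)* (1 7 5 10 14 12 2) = (1 11 5 10 14 12 2) = [0, 11, 1, 3, 4, 10, 6, 7, 8, 9, 14, 5, 2, 13, 12]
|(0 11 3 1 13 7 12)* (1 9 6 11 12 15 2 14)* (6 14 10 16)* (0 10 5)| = |(0 12 10 16 6 11 3 9 14 1 13 7 15 2 5)| = 15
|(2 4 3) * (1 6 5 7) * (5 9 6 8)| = |(1 8 5 7)(2 4 3)(6 9)| = 12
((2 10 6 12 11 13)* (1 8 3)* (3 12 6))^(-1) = (1 3 10 2 13 11 12 8) = [0, 3, 13, 10, 4, 5, 6, 7, 1, 9, 2, 12, 8, 11]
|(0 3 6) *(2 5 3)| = 5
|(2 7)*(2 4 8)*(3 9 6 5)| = |(2 7 4 8)(3 9 6 5)| = 4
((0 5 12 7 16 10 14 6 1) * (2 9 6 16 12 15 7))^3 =[7, 15, 1, 3, 4, 12, 5, 9, 8, 0, 10, 11, 6, 13, 14, 2, 16] =(16)(0 7 9)(1 15 2)(5 12 6)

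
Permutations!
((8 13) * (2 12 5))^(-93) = [0, 1, 2, 3, 4, 5, 6, 7, 13, 9, 10, 11, 12, 8] = (8 13)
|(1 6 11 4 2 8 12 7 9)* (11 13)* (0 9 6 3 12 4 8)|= 12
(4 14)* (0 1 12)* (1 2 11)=[2, 12, 11, 3, 14, 5, 6, 7, 8, 9, 10, 1, 0, 13, 4]=(0 2 11 1 12)(4 14)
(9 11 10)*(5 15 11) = [0, 1, 2, 3, 4, 15, 6, 7, 8, 5, 9, 10, 12, 13, 14, 11] = (5 15 11 10 9)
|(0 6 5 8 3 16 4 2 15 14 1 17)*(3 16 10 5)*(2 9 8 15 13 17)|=44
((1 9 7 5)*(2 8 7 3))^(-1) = [0, 5, 3, 9, 4, 7, 6, 8, 2, 1] = (1 5 7 8 2 3 9)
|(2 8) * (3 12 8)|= |(2 3 12 8)|= 4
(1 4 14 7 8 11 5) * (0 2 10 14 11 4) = [2, 0, 10, 3, 11, 1, 6, 8, 4, 9, 14, 5, 12, 13, 7] = (0 2 10 14 7 8 4 11 5 1)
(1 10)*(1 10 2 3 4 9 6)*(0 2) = [2, 0, 3, 4, 9, 5, 1, 7, 8, 6, 10] = (10)(0 2 3 4 9 6 1)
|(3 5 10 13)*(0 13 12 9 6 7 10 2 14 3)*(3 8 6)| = |(0 13)(2 14 8 6 7 10 12 9 3 5)| = 10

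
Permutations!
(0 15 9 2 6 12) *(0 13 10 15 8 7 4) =(0 8 7 4)(2 6 12 13 10 15 9) =[8, 1, 6, 3, 0, 5, 12, 4, 7, 2, 15, 11, 13, 10, 14, 9]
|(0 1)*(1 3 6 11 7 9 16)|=|(0 3 6 11 7 9 16 1)|=8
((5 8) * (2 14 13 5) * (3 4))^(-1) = (2 8 5 13 14)(3 4) = [0, 1, 8, 4, 3, 13, 6, 7, 5, 9, 10, 11, 12, 14, 2]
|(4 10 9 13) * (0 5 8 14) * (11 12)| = 4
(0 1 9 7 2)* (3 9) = (0 1 3 9 7 2) = [1, 3, 0, 9, 4, 5, 6, 2, 8, 7]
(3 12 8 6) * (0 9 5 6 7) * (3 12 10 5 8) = (0 9 8 7)(3 10 5 6 12) = [9, 1, 2, 10, 4, 6, 12, 0, 7, 8, 5, 11, 3]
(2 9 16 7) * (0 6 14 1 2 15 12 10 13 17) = (0 6 14 1 2 9 16 7 15 12 10 13 17) = [6, 2, 9, 3, 4, 5, 14, 15, 8, 16, 13, 11, 10, 17, 1, 12, 7, 0]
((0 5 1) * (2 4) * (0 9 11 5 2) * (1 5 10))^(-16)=(11)(0 4 2)=[4, 1, 0, 3, 2, 5, 6, 7, 8, 9, 10, 11]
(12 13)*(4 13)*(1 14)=(1 14)(4 13 12)=[0, 14, 2, 3, 13, 5, 6, 7, 8, 9, 10, 11, 4, 12, 1]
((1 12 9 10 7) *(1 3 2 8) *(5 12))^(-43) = (1 12 10 3 8 5 9 7 2) = [0, 12, 1, 8, 4, 9, 6, 2, 5, 7, 3, 11, 10]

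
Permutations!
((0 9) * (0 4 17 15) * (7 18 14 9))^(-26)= [17, 1, 2, 3, 14, 5, 6, 15, 8, 18, 10, 11, 12, 13, 7, 4, 16, 9, 0]= (0 17 9 18)(4 14 7 15)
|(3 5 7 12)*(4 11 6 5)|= |(3 4 11 6 5 7 12)|= 7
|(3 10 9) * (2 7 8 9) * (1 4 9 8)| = |(1 4 9 3 10 2 7)| = 7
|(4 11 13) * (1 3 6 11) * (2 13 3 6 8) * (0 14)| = 8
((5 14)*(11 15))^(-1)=(5 14)(11 15)=[0, 1, 2, 3, 4, 14, 6, 7, 8, 9, 10, 15, 12, 13, 5, 11]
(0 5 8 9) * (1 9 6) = (0 5 8 6 1 9) = [5, 9, 2, 3, 4, 8, 1, 7, 6, 0]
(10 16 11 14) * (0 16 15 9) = (0 16 11 14 10 15 9) = [16, 1, 2, 3, 4, 5, 6, 7, 8, 0, 15, 14, 12, 13, 10, 9, 11]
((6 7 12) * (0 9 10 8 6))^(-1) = [12, 1, 2, 3, 4, 5, 8, 6, 10, 0, 9, 11, 7] = (0 12 7 6 8 10 9)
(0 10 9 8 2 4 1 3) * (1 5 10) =(0 1 3)(2 4 5 10 9 8) =[1, 3, 4, 0, 5, 10, 6, 7, 2, 8, 9]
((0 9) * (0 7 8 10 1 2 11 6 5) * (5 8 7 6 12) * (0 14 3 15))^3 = (0 8 2 5 15 6 1 12 3 9 10 11 14) = [8, 12, 5, 9, 4, 15, 1, 7, 2, 10, 11, 14, 3, 13, 0, 6]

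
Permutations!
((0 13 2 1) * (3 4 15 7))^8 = (15) = [0, 1, 2, 3, 4, 5, 6, 7, 8, 9, 10, 11, 12, 13, 14, 15]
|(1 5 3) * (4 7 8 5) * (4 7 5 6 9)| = |(1 7 8 6 9 4 5 3)| = 8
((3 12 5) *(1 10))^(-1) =[0, 10, 2, 5, 4, 12, 6, 7, 8, 9, 1, 11, 3] =(1 10)(3 5 12)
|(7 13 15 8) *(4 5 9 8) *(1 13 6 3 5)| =|(1 13 15 4)(3 5 9 8 7 6)| =12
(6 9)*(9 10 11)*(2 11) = (2 11 9 6 10) = [0, 1, 11, 3, 4, 5, 10, 7, 8, 6, 2, 9]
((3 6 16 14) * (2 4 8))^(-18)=(3 16)(6 14)=[0, 1, 2, 16, 4, 5, 14, 7, 8, 9, 10, 11, 12, 13, 6, 15, 3]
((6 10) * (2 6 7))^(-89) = (2 7 10 6) = [0, 1, 7, 3, 4, 5, 2, 10, 8, 9, 6]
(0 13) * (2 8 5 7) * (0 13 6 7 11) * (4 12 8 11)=(13)(0 6 7 2 11)(4 12 8 5)=[6, 1, 11, 3, 12, 4, 7, 2, 5, 9, 10, 0, 8, 13]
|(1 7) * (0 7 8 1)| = |(0 7)(1 8)| = 2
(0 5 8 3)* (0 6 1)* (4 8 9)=(0 5 9 4 8 3 6 1)=[5, 0, 2, 6, 8, 9, 1, 7, 3, 4]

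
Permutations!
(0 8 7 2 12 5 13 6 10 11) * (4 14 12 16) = (0 8 7 2 16 4 14 12 5 13 6 10 11) = [8, 1, 16, 3, 14, 13, 10, 2, 7, 9, 11, 0, 5, 6, 12, 15, 4]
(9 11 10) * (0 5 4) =[5, 1, 2, 3, 0, 4, 6, 7, 8, 11, 9, 10] =(0 5 4)(9 11 10)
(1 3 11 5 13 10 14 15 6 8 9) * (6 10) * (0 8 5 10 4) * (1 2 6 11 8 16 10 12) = (0 16 10 14 15 4)(1 3 8 9 2 6 5 13 11 12) = [16, 3, 6, 8, 0, 13, 5, 7, 9, 2, 14, 12, 1, 11, 15, 4, 10]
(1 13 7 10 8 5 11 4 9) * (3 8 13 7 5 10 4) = (1 7 4 9)(3 8 10 13 5 11) = [0, 7, 2, 8, 9, 11, 6, 4, 10, 1, 13, 3, 12, 5]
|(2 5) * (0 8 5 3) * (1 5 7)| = 7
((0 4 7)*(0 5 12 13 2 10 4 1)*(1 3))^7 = (13)(0 3 1) = [3, 0, 2, 1, 4, 5, 6, 7, 8, 9, 10, 11, 12, 13]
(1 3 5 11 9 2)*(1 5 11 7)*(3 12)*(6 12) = (1 6 12 3 11 9 2 5 7) = [0, 6, 5, 11, 4, 7, 12, 1, 8, 2, 10, 9, 3]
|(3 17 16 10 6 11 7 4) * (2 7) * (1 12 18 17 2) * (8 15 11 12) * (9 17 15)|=|(1 8 9 17 16 10 6 12 18 15 11)(2 7 4 3)|=44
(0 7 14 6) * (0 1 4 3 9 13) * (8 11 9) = (0 7 14 6 1 4 3 8 11 9 13) = [7, 4, 2, 8, 3, 5, 1, 14, 11, 13, 10, 9, 12, 0, 6]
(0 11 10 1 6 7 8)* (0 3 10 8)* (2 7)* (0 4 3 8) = (0 11)(1 6 2 7 4 3 10) = [11, 6, 7, 10, 3, 5, 2, 4, 8, 9, 1, 0]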